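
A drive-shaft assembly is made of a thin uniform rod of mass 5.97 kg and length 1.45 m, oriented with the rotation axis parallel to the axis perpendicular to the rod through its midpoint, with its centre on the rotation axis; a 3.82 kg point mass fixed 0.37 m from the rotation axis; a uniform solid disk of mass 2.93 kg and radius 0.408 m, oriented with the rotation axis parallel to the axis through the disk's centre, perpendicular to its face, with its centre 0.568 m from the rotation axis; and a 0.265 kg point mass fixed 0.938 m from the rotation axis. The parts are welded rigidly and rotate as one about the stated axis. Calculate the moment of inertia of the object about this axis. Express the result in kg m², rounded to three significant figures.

2.99

Thin rod: I_cm = (1/12)ML² = (1/12)(5.97)(1.45)² = 1.046 kg m²; axis through the centre, so I = 1.046 kg m².
Point mass: I_cm = 0; centre at d = 0.37 m, so the parallel axis theorem gives I = 0 + (3.82)(0.37)² = 0.52296 kg m².
Solid disk: I_cm = (1/2)MR² = (1/2)(2.93)(0.408)² = 0.24387 kg m²; centre at d = 0.568 m, so the parallel axis theorem gives I = 0.24387 + (2.93)(0.568)² = 1.1892 kg m².
Point mass: I_cm = 0; centre at d = 0.938 m, so the parallel axis theorem gives I = 0 + (0.265)(0.938)² = 0.23316 kg m².
Total I = 1.046 + 0.52296 + 1.1892 + 0.23316 = 2.9913 kg m².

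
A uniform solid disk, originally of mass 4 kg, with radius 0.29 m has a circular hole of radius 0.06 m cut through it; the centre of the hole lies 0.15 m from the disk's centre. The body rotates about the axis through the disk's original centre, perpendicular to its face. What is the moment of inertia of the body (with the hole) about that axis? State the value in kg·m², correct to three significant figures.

Unpierced body about its centre: I₀ = (1/2)MR² = (1/2)(4)(0.29)² = 0.1682 kg·m².
The removed disk has mass m = M·(r/R)² = (4)(0.06/0.29)² = 0.17122 kg (same uniform areal density).
Its moment of inertia about the rotation axis (parallel-axis theorem): I_hole = (1/2)mr² + md² = (1/2)(0.17122)(0.06)² + (0.17122)(0.15)² = 0.0041608 kg·m².
Treating the hole as negative mass, I = I₀ − I_hole = 0.1682 − 0.0041608 = 0.16404 kg·m².

0.164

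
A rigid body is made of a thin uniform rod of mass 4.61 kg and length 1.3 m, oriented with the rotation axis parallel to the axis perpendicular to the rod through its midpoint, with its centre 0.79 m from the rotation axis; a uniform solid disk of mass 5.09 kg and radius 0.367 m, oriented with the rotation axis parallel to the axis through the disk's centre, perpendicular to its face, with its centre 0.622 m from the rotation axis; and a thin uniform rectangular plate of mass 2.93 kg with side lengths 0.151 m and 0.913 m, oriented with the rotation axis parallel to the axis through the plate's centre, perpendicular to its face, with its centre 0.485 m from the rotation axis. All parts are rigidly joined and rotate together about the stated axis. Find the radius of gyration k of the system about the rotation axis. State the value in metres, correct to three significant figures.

0.730

Thin rod: I_cm = (1/12)ML² = (1/12)(4.61)(1.3)² = 0.64924 kg m²; centre at d = 0.79 m, so I = I_cm + Md² gives I = 0.64924 + (4.61)(0.79)² = 3.5263 kg m².
Solid disk: I_cm = (1/2)MR² = (1/2)(5.09)(0.367)² = 0.34278 kg m²; centre at d = 0.622 m, so I = I_cm + Md² gives I = 0.34278 + (5.09)(0.622)² = 2.312 kg m².
Rectangular plate: I_cm = (1/12)M(a²+b²) = (1/12)(2.93)[(0.151)² + (0.913)²] = 0.2091 kg m²; centre at d = 0.485 m, so I = I_cm + Md² gives I = 0.2091 + (2.93)(0.485)² = 0.89831 kg m².
Total I = 6.7367 kg m²; total mass M = 12.63 kg.
k = √(I/M) = √(6.7367/12.63) = 0.73033 m.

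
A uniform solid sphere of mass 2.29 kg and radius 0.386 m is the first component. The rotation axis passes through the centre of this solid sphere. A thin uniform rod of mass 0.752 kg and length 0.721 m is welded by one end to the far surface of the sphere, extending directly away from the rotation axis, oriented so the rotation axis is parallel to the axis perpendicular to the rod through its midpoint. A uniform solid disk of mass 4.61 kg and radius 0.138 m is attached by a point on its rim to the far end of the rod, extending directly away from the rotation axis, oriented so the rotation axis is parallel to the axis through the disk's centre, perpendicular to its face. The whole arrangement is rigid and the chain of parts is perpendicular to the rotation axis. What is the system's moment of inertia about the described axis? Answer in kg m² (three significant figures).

Solid sphere: I_cm = (2/5)MR² = (2/5)(2.29)(0.386)² = 0.13648 kg m²; axis through the centre, so I = 0.13648 kg m².
Thin rod: I_cm = (1/12)ML² = (1/12)(0.752)(0.721)² = 0.032577 kg m²; centre at d = 0.386 + 0.3605 = 0.7465 m, so the parallel axis theorem gives I = 0.032577 + (0.752)(0.7465)² = 0.45164 kg m².
Solid disk: I_cm = (1/2)MR² = (1/2)(4.61)(0.138)² = 0.043896 kg m²; centre at d = 0.386 + 0.3605 + 0.3605 + 0.138 = 1.245 m, so the parallel axis theorem gives I = 0.043896 + (4.61)(1.245)² = 7.1895 kg m².
Total I = 0.13648 + 0.45164 + 7.1895 = 7.7776 kg m².

7.78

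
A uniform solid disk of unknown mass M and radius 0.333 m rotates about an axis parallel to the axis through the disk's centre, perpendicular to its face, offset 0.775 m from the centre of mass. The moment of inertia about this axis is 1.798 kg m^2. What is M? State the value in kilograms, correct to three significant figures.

I = I_cm + Md² = (1/2)MR² + Md² = M·[0.5·(0.333)² + (0.775)²] = M·0.65607.
So M = 1.798 / 0.65607 = 2.7406 kg.

2.74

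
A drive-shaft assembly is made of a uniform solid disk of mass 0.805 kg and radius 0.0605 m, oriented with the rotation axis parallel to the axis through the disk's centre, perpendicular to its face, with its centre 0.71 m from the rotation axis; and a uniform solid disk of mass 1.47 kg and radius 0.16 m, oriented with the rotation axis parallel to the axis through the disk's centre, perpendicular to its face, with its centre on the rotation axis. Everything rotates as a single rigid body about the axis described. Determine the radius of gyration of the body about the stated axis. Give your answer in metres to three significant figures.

0.433

Solid disk: I_cm = (1/2)MR² = (1/2)(0.805)(0.0605)² = 0.0014733 kg·m²; centre at d = 0.71 m, so the parallel axis theorem gives I = 0.0014733 + (0.805)(0.71)² = 0.40727 kg·m².
Solid disk: I_cm = (1/2)MR² = (1/2)(1.47)(0.16)² = 0.018816 kg·m²; axis through the centre, so I = 0.018816 kg·m².
Total I = 0.42609 kg·m²; total mass M = 2.275 kg.
k = √(I/M) = √(0.42609/2.275) = 0.43277 m.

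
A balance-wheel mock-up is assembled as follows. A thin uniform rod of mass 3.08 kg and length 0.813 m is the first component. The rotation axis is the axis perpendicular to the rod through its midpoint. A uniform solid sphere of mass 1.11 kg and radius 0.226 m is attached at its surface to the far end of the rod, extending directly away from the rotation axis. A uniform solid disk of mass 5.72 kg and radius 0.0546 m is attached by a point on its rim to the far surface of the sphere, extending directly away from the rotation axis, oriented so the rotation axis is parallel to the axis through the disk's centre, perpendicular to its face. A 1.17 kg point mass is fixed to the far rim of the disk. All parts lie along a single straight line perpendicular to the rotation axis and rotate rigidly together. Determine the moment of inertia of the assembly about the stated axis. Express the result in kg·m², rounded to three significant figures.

Thin rod: I_cm = (1/12)ML² = (1/12)(3.08)(0.813)² = 0.16965 kg·m²; axis through the centre, so I = 0.16965 kg·m².
Solid sphere: I_cm = (2/5)MR² = (2/5)(1.11)(0.226)² = 0.022678 kg·m²; centre at d = 0.4065 + 0.226 = 0.6325 m, so the parallel axis theorem gives I = 0.022678 + (1.11)(0.6325)² = 0.46674 kg·m².
Solid disk: I_cm = (1/2)MR² = (1/2)(5.72)(0.0546)² = 0.0085261 kg·m²; centre at d = 0.4065 + 0.226 + 0.226 + 0.0546 = 0.9131 m, so the parallel axis theorem gives I = 0.0085261 + (5.72)(0.9131)² = 4.7776 kg·m².
Point mass: I_cm = 0; centre at d = 0.4065 + 0.226 + 0.226 + 0.0546 + 0.0546 = 0.9677 m, so the parallel axis theorem gives I = 0 + (1.17)(0.9677)² = 1.0956 kg·m².
Total I = 0.16965 + 0.46674 + 4.7776 + 1.0956 = 6.5096 kg·m².

6.51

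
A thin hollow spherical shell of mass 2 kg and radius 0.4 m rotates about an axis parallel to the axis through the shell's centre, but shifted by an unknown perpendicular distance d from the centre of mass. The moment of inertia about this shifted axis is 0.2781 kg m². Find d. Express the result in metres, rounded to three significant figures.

0.180

About the centre-of-mass axis, I_cm = (2/3)MR² = (2/3)(2)(0.4)² = 0.21333 kg m².
Parallel axis theorem: I = I_cm + Md², so Md² = 0.2781 − 0.21333 = 0.064767 kg m².
d = √(0.064767 / 2) = 0.17995 m.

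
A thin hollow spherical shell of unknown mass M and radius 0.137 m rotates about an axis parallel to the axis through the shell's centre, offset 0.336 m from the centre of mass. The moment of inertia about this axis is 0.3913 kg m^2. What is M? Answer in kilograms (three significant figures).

3.12

I = I_cm + Md² = (2/3)MR² + Md² = M·[0.666667·(0.137)² + (0.336)²] = M·0.12541.
So M = 0.3913 / 0.12541 = 3.1202 kg.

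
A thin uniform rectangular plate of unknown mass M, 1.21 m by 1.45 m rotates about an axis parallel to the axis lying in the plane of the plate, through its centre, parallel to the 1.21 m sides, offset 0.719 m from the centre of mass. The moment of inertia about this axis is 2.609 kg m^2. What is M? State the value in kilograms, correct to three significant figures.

3.77

I = I_cm + Md² = (1/12)Mb² + Md² = M·[0.0833333·(1.45)² + (0.719)²] = M·0.69217.
So M = 2.609 / 0.69217 = 3.7693 kg.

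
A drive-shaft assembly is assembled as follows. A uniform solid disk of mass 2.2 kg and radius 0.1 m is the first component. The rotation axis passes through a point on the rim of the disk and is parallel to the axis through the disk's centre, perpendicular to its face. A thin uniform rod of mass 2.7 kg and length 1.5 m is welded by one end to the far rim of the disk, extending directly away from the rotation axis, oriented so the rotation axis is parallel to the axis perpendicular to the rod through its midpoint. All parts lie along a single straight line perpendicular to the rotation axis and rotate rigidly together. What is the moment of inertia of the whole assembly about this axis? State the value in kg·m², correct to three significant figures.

2.98

Solid disk: I_cm = (1/2)MR² = (1/2)(2.2)(0.1)² = 0.011 kg·m²; centre at d = 0.1 m, so the parallel axis theorem gives I = 0.011 + (2.2)(0.1)² = 0.033 kg·m².
Thin rod: I_cm = (1/12)ML² = (1/12)(2.7)(1.5)² = 0.50625 kg·m²; centre at d = 0.1 + 0.1 + 0.75 = 0.95 m, so the parallel axis theorem gives I = 0.50625 + (2.7)(0.95)² = 2.943 kg·m².
Total I = 0.033 + 2.943 = 2.976 kg·m².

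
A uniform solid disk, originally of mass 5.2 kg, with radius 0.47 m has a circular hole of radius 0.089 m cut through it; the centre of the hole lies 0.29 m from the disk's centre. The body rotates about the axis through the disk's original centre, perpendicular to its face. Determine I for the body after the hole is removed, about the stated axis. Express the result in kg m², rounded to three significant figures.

Unpierced body about its centre: I₀ = (1/2)MR² = (1/2)(5.2)(0.47)² = 0.57434 kg m².
The removed disk has mass m = M·(r/R)² = (5.2)(0.089/0.47)² = 0.18646 kg (same uniform areal density).
Its moment of inertia about the rotation axis (parallel-axis theorem): I_hole = (1/2)mr² + md² = (1/2)(0.18646)(0.089)² + (0.18646)(0.29)² = 0.01642 kg m².
Treating the hole as negative mass, I = I₀ − I_hole = 0.57434 − 0.01642 = 0.55792 kg m².

0.558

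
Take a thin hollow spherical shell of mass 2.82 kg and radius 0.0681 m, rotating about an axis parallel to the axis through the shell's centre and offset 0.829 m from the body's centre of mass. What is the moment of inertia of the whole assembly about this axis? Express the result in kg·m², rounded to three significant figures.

I_cm = (2/3)MR² = (2/3)(2.82)(0.0681)² = 0.0087187 kg·m²; centre at d = 0.829 m, so I = I_cm + Md² gives I = 0.0087187 + (2.82)(0.829)² = 1.9467 kg·m².

1.95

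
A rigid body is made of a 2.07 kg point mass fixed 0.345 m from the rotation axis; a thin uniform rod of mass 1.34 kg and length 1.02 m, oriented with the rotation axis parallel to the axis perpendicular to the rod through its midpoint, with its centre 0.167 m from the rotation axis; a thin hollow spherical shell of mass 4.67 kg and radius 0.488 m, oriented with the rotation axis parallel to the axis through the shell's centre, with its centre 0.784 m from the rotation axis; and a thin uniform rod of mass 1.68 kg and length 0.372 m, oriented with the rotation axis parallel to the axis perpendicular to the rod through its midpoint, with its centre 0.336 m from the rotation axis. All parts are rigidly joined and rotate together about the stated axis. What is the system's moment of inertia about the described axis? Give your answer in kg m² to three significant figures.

Point mass: I_cm = 0; centre at d = 0.345 m, so I = I_cm + Md² gives I = 0 + (2.07)(0.345)² = 0.24638 kg m².
Thin rod: I_cm = (1/12)ML² = (1/12)(1.34)(1.02)² = 0.11618 kg m²; centre at d = 0.167 m, so I = I_cm + Md² gives I = 0.11618 + (1.34)(0.167)² = 0.15355 kg m².
Spherical shell: I_cm = (2/3)MR² = (2/3)(4.67)(0.488)² = 0.74142 kg m²; centre at d = 0.784 m, so I = I_cm + Md² gives I = 0.74142 + (4.67)(0.784)² = 3.6119 kg m².
Thin rod: I_cm = (1/12)ML² = (1/12)(1.68)(0.372)² = 0.019374 kg m²; centre at d = 0.336 m, so I = I_cm + Md² gives I = 0.019374 + (1.68)(0.336)² = 0.20904 kg m².
Total I = 0.24638 + 0.15355 + 3.6119 + 0.20904 = 4.2208 kg m².

4.22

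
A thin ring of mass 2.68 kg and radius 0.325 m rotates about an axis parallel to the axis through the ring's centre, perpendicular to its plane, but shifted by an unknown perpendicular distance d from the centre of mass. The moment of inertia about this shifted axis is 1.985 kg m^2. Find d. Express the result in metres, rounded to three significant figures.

About the centre-of-mass axis, I_cm = MR² = (2.68)(0.325)² = 0.28308 kg m^2.
Parallel axis theorem: I = I_cm + Md², so Md² = 1.985 − 0.28308 = 1.7019 kg m^2.
d = √(1.7019 / 2.68) = 0.7969 m.

0.797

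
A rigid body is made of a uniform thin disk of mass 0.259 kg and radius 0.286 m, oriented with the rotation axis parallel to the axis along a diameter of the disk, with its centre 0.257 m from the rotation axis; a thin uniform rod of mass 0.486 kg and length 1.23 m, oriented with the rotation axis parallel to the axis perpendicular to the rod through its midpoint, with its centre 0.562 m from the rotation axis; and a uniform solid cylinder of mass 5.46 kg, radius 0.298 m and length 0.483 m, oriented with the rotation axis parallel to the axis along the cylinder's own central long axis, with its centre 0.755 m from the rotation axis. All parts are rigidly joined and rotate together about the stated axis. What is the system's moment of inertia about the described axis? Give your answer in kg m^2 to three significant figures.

3.59

Thin disk: I_cm = (1/4)MR² = (1/4)(0.259)(0.286)² = 0.0052963 kg m^2; centre at d = 0.257 m, so the parallel axis theorem gives I = 0.0052963 + (0.259)(0.257)² = 0.022403 kg m^2.
Thin rod: I_cm = (1/12)ML² = (1/12)(0.486)(1.23)² = 0.061272 kg m^2; centre at d = 0.562 m, so the parallel axis theorem gives I = 0.061272 + (0.486)(0.562)² = 0.21477 kg m^2.
Solid cylinder: I_cm = (1/2)MR² = (1/2)(5.46)(0.298)² = 0.24243 kg m^2; centre at d = 0.755 m, so the parallel axis theorem gives I = 0.24243 + (5.46)(0.755)² = 3.3548 kg m^2.
Total I = 0.022403 + 0.21477 + 3.3548 = 3.5919 kg m^2.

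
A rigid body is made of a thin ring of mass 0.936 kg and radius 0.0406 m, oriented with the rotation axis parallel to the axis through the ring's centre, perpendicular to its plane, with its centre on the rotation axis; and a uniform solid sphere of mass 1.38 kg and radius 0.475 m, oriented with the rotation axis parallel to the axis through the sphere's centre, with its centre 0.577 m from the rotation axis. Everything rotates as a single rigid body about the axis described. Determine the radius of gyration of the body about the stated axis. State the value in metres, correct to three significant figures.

Thin ring: I_cm = MR² = (0.936)(0.0406)² = 0.0015429 kg m²; axis through the centre, so I = 0.0015429 kg m².
Solid sphere: I_cm = (2/5)MR² = (2/5)(1.38)(0.475)² = 0.12454 kg m²; centre at d = 0.577 m, so the parallel axis theorem gives I = 0.12454 + (1.38)(0.577)² = 0.58399 kg m².
Total I = 0.58553 kg m²; total mass M = 2.316 kg.
k = √(I/M) = √(0.58553/2.316) = 0.50281 m.

0.503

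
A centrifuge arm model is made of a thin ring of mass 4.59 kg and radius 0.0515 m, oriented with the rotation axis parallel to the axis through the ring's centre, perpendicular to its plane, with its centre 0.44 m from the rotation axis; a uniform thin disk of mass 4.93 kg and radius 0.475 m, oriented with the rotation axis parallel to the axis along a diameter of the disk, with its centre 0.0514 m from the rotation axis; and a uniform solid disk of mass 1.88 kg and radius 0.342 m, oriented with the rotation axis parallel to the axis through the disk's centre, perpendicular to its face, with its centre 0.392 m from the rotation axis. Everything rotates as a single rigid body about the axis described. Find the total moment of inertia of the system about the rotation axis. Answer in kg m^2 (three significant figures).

Thin ring: I_cm = MR² = (4.59)(0.0515)² = 0.012174 kg m^2; centre at d = 0.44 m, so the parallel axis theorem gives I = 0.012174 + (4.59)(0.44)² = 0.9008 kg m^2.
Thin disk: I_cm = (1/4)MR² = (1/4)(4.93)(0.475)² = 0.27808 kg m^2; centre at d = 0.0514 m, so the parallel axis theorem gives I = 0.27808 + (4.93)(0.0514)² = 0.29111 kg m^2.
Solid disk: I_cm = (1/2)MR² = (1/2)(1.88)(0.342)² = 0.10995 kg m^2; centre at d = 0.392 m, so the parallel axis theorem gives I = 0.10995 + (1.88)(0.392)² = 0.39883 kg m^2.
Total I = 0.9008 + 0.29111 + 0.39883 = 1.5907 kg m^2.

1.59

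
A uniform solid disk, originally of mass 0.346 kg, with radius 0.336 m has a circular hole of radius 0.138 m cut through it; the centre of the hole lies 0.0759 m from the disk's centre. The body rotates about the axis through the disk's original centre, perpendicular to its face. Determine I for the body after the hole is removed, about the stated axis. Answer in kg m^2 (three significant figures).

0.0186

Unpierced body about its centre: I₀ = (1/2)MR² = (1/2)(0.346)(0.336)² = 0.019531 kg m^2.
The removed disk has mass m = M·(r/R)² = (0.346)(0.138/0.336)² = 0.058365 kg (same uniform areal density).
Its moment of inertia about the rotation axis (parallel-axis theorem): I_hole = (1/2)mr² + md² = (1/2)(0.058365)(0.138)² + (0.058365)(0.0759)² = 0.00089199 kg m^2.
Treating the hole as negative mass, I = I₀ − I_hole = 0.019531 − 0.00089199 = 0.018639 kg m^2.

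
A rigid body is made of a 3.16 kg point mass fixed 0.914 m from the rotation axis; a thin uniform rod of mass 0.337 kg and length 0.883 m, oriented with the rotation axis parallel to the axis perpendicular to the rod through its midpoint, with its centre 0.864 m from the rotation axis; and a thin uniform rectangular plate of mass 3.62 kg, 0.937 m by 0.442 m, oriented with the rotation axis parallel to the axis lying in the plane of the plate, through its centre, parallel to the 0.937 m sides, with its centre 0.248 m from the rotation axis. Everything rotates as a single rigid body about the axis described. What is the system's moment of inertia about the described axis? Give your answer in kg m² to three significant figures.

Point mass: I_cm = 0; centre at d = 0.914 m, so I = I_cm + Md² gives I = 0 + (3.16)(0.914)² = 2.6399 kg m².
Thin rod: I_cm = (1/12)ML² = (1/12)(0.337)(0.883)² = 0.021896 kg m²; centre at d = 0.864 m, so I = I_cm + Md² gives I = 0.021896 + (0.337)(0.864)² = 0.27347 kg m².
Rectangular plate: I_cm = (1/12)Mb² = (1/12)(3.62)(0.442)² = 0.058935 kg m²; centre at d = 0.248 m, so I = I_cm + Md² gives I = 0.058935 + (3.62)(0.248)² = 0.28158 kg m².
Total I = 2.6399 + 0.27347 + 0.28158 = 3.1949 kg m².

3.19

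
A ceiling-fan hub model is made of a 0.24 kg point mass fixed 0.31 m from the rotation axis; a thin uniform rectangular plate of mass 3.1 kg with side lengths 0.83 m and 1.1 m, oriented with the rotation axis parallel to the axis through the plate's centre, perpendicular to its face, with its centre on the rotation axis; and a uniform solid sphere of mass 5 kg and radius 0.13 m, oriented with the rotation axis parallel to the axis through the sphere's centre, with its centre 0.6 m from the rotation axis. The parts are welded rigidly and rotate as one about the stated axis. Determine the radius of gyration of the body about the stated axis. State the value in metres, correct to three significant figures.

0.531

Point mass: I_cm = 0; centre at d = 0.31 m, so I = I_cm + Md² gives I = 0 + (0.24)(0.31)² = 0.023064 kg m^2.
Rectangular plate: I_cm = (1/12)M(a²+b²) = (1/12)(3.1)[(0.83)² + (1.1)²] = 0.49055 kg m^2; axis through the centre, so I = 0.49055 kg m^2.
Solid sphere: I_cm = (2/5)MR² = (2/5)(5)(0.13)² = 0.0338 kg m^2; centre at d = 0.6 m, so I = I_cm + Md² gives I = 0.0338 + (5)(0.6)² = 1.8338 kg m^2.
Total I = 2.3474 kg m^2; total mass M = 8.34 kg.
k = √(I/M) = √(2.3474/8.34) = 0.53053 m.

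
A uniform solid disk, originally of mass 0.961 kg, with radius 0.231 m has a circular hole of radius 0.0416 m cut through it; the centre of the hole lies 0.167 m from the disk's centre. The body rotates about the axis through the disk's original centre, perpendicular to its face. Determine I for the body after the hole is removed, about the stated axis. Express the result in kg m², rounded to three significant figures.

0.0247

Unpierced body about its centre: I₀ = (1/2)MR² = (1/2)(0.961)(0.231)² = 0.02564 kg m².
The removed disk has mass m = M·(r/R)² = (0.961)(0.0416/0.231)² = 0.031166 kg (same uniform areal density).
Its moment of inertia about the rotation axis (parallel-axis theorem): I_hole = (1/2)mr² + md² = (1/2)(0.031166)(0.0416)² + (0.031166)(0.167)² = 0.00089617 kg m².
Treating the hole as negative mass, I = I₀ − I_hole = 0.02564 − 0.00089617 = 0.024744 kg m².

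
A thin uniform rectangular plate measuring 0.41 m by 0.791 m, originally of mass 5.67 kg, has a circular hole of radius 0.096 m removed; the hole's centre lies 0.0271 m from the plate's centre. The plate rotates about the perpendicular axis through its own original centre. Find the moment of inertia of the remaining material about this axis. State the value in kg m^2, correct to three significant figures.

Unpierced body about its centre: I₀ = (1/12)M(a²+b²) = (1/12)(5.67)[(0.41)² + (0.791)²] = 0.37506 kg m^2.
The removed disk has mass m = M·πr²/(ab) = (5.67)·π(0.096)²/(0.41·0.791) = 0.50619 kg (same uniform areal density).
Its moment of inertia about the rotation axis (parallel-axis theorem): I_hole = (1/2)mr² + md² = (1/2)(0.50619)(0.096)² + (0.50619)(0.0271)² = 0.0027043 kg m^2.
Treating the hole as negative mass, I = I₀ − I_hole = 0.37506 − 0.0027043 = 0.37236 kg m^2.

0.372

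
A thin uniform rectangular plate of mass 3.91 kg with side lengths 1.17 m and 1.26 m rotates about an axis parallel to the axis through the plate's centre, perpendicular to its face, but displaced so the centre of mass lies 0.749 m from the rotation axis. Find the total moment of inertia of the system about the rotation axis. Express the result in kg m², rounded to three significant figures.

3.16

I_cm = (1/12)M(a²+b²) = (1/12)(3.91)[(1.17)² + (1.26)²] = 0.96333 kg m²; centre at d = 0.749 m, so I = I_cm + Md² gives I = 0.96333 + (3.91)(0.749)² = 3.1568 kg m².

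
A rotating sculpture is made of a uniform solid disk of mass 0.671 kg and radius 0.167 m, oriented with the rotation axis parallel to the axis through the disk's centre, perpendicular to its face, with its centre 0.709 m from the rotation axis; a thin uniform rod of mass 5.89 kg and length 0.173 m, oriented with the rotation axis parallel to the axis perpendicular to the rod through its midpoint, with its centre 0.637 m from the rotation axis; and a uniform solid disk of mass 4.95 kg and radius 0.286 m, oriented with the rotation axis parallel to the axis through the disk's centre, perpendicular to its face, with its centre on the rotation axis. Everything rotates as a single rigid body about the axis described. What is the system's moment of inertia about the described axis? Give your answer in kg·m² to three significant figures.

Solid disk: I_cm = (1/2)MR² = (1/2)(0.671)(0.167)² = 0.0093568 kg·m²; centre at d = 0.709 m, so I = I_cm + Md² gives I = 0.0093568 + (0.671)(0.709)² = 0.34666 kg·m².
Thin rod: I_cm = (1/12)ML² = (1/12)(5.89)(0.173)² = 0.01469 kg·m²; centre at d = 0.637 m, so I = I_cm + Md² gives I = 0.01469 + (5.89)(0.637)² = 2.4047 kg·m².
Solid disk: I_cm = (1/2)MR² = (1/2)(4.95)(0.286)² = 0.20245 kg·m²; axis through the centre, so I = 0.20245 kg·m².
Total I = 0.34666 + 2.4047 + 0.20245 = 2.9538 kg·m².

2.95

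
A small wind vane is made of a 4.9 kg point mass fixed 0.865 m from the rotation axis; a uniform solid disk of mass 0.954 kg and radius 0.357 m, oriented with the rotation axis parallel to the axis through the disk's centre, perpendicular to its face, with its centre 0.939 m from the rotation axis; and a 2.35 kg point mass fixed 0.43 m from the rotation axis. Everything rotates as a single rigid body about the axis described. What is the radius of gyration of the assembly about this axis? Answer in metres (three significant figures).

Point mass: I_cm = 0; centre at d = 0.865 m, so I = I_cm + Md² gives I = 0 + (4.9)(0.865)² = 3.6663 kg m².
Solid disk: I_cm = (1/2)MR² = (1/2)(0.954)(0.357)² = 0.060793 kg m²; centre at d = 0.939 m, so I = I_cm + Md² gives I = 0.060793 + (0.954)(0.939)² = 0.90196 kg m².
Point mass: I_cm = 0; centre at d = 0.43 m, so I = I_cm + Md² gives I = 0 + (2.35)(0.43)² = 0.43451 kg m².
Total I = 5.0028 kg m²; total mass M = 8.204 kg.
k = √(I/M) = √(5.0028/8.204) = 0.78089 m.

0.781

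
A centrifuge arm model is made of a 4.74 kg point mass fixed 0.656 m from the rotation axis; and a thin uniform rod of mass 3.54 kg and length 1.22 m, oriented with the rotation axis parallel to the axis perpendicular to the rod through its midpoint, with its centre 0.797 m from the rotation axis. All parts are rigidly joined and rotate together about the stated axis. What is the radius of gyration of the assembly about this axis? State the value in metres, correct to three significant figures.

Point mass: I_cm = 0; centre at d = 0.656 m, so the parallel axis theorem gives I = 0 + (4.74)(0.656)² = 2.0398 kg m^2.
Thin rod: I_cm = (1/12)ML² = (1/12)(3.54)(1.22)² = 0.43908 kg m^2; centre at d = 0.797 m, so the parallel axis theorem gives I = 0.43908 + (3.54)(0.797)² = 2.6877 kg m^2.
Total I = 4.7275 kg m^2; total mass M = 8.28 kg.
k = √(I/M) = √(4.7275/8.28) = 0.75562 m.

0.756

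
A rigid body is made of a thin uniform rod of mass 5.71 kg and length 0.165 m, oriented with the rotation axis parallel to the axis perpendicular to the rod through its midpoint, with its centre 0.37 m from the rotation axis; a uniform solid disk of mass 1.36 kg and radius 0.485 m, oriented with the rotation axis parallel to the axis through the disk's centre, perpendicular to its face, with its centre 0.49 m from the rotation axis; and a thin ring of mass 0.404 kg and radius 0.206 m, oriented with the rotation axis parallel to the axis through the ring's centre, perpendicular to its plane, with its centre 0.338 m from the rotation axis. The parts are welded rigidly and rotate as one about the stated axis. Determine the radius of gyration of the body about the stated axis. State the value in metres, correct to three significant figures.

0.424

Thin rod: I_cm = (1/12)ML² = (1/12)(5.71)(0.165)² = 0.012955 kg m²; centre at d = 0.37 m, so the parallel axis theorem gives I = 0.012955 + (5.71)(0.37)² = 0.79465 kg m².
Solid disk: I_cm = (1/2)MR² = (1/2)(1.36)(0.485)² = 0.15995 kg m²; centre at d = 0.49 m, so the parallel axis theorem gives I = 0.15995 + (1.36)(0.49)² = 0.48649 kg m².
Thin ring: I_cm = MR² = (0.404)(0.206)² = 0.017144 kg m²; centre at d = 0.338 m, so the parallel axis theorem gives I = 0.017144 + (0.404)(0.338)² = 0.063299 kg m².
Total I = 1.3444 kg m²; total mass M = 7.474 kg.
k = √(I/M) = √(1.3444/7.474) = 0.42413 m.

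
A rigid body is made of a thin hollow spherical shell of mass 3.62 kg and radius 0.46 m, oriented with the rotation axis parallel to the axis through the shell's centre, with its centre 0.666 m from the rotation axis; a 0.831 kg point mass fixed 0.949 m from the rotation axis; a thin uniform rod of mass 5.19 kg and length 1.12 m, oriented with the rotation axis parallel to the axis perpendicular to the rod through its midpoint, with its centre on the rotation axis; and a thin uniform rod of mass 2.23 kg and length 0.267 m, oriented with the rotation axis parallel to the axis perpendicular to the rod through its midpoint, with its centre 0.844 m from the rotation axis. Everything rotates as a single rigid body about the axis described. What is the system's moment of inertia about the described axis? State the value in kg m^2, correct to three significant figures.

Spherical shell: I_cm = (2/3)MR² = (2/3)(3.62)(0.46)² = 0.51066 kg m^2; centre at d = 0.666 m, so the parallel axis theorem gives I = 0.51066 + (3.62)(0.666)² = 2.1163 kg m^2.
Point mass: I_cm = 0; centre at d = 0.949 m, so the parallel axis theorem gives I = 0 + (0.831)(0.949)² = 0.7484 kg m^2.
Thin rod: I_cm = (1/12)ML² = (1/12)(5.19)(1.12)² = 0.54253 kg m^2; axis through the centre, so I = 0.54253 kg m^2.
Thin rod: I_cm = (1/12)ML² = (1/12)(2.23)(0.267)² = 0.013248 kg m^2; centre at d = 0.844 m, so the parallel axis theorem gives I = 0.013248 + (2.23)(0.844)² = 1.6018 kg m^2.
Total I = 2.1163 + 0.7484 + 0.54253 + 1.6018 = 5.009 kg m^2.

5.01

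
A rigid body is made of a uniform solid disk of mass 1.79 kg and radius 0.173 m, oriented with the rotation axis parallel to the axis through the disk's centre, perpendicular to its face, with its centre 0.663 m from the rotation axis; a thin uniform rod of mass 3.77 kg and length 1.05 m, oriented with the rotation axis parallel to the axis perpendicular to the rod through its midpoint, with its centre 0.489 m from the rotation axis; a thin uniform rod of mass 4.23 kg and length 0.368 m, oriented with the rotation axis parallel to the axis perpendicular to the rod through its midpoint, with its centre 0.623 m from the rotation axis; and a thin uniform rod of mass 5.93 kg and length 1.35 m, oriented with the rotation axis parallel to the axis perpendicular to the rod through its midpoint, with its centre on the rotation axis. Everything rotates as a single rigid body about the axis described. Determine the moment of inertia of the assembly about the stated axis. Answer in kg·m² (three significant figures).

Solid disk: I_cm = (1/2)MR² = (1/2)(1.79)(0.173)² = 0.026786 kg·m²; centre at d = 0.663 m, so I = I_cm + Md² gives I = 0.026786 + (1.79)(0.663)² = 0.81361 kg·m².
Thin rod: I_cm = (1/12)ML² = (1/12)(3.77)(1.05)² = 0.34637 kg·m²; centre at d = 0.489 m, so I = I_cm + Md² gives I = 0.34637 + (3.77)(0.489)² = 1.2479 kg·m².
Thin rod: I_cm = (1/12)ML² = (1/12)(4.23)(0.368)² = 0.047737 kg·m²; centre at d = 0.623 m, so I = I_cm + Md² gives I = 0.047737 + (4.23)(0.623)² = 1.6895 kg·m².
Thin rod: I_cm = (1/12)ML² = (1/12)(5.93)(1.35)² = 0.90062 kg·m²; axis through the centre, so I = 0.90062 kg·m².
Total I = 0.81361 + 1.2479 + 1.6895 + 0.90062 = 4.6516 kg·m².

4.65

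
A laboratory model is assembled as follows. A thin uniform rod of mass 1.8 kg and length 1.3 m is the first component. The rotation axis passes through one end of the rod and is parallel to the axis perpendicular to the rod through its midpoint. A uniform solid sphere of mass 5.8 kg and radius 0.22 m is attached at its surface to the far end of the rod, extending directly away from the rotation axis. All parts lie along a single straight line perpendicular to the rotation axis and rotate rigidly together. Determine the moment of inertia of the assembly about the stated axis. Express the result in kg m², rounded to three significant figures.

Thin rod: I_cm = (1/12)ML² = (1/12)(1.8)(1.3)² = 0.2535 kg m²; centre at d = 0.65 m, so the parallel axis theorem gives I = 0.2535 + (1.8)(0.65)² = 1.014 kg m².
Solid sphere: I_cm = (2/5)MR² = (2/5)(5.8)(0.22)² = 0.11229 kg m²; centre at d = 0.65 + 0.65 + 0.22 = 1.52 m, so the parallel axis theorem gives I = 0.11229 + (5.8)(1.52)² = 13.513 kg m².
Total I = 1.014 + 13.513 = 14.527 kg m².

14.5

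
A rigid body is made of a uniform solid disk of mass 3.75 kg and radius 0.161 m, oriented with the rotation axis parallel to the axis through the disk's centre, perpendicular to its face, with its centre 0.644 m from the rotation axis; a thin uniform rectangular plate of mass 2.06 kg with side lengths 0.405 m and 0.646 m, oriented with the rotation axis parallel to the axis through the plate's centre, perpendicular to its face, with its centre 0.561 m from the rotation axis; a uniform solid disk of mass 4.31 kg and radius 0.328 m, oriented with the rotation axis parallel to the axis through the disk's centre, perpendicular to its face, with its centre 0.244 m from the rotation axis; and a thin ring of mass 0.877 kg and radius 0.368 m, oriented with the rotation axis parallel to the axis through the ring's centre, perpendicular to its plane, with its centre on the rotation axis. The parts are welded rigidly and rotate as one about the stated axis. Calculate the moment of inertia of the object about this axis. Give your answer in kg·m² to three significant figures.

2.96

Solid disk: I_cm = (1/2)MR² = (1/2)(3.75)(0.161)² = 0.048602 kg·m²; centre at d = 0.644 m, so the parallel axis theorem gives I = 0.048602 + (3.75)(0.644)² = 1.6039 kg·m².
Rectangular plate: I_cm = (1/12)M(a²+b²) = (1/12)(2.06)[(0.405)² + (0.646)²] = 0.099797 kg·m²; centre at d = 0.561 m, so the parallel axis theorem gives I = 0.099797 + (2.06)(0.561)² = 0.74812 kg·m².
Solid disk: I_cm = (1/2)MR² = (1/2)(4.31)(0.328)² = 0.23184 kg·m²; centre at d = 0.244 m, so the parallel axis theorem gives I = 0.23184 + (4.31)(0.244)² = 0.48844 kg·m².
Thin ring: I_cm = MR² = (0.877)(0.368)² = 0.11877 kg·m²; axis through the centre, so I = 0.11877 kg·m².
Total I = 1.6039 + 0.74812 + 0.48844 + 0.11877 = 2.9592 kg·m².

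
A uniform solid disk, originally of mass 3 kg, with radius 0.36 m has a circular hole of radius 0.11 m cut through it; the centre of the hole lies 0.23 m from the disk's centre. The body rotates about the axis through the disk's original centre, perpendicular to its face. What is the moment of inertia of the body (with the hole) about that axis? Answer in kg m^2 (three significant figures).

0.178

Unpierced body about its centre: I₀ = (1/2)MR² = (1/2)(3)(0.36)² = 0.1944 kg m^2.
The removed disk has mass m = M·(r/R)² = (3)(0.11/0.36)² = 0.28009 kg (same uniform areal density).
Its moment of inertia about the rotation axis (parallel-axis theorem): I_hole = (1/2)mr² + md² = (1/2)(0.28009)(0.11)² + (0.28009)(0.23)² = 0.016511 kg m^2.
Treating the hole as negative mass, I = I₀ − I_hole = 0.1944 − 0.016511 = 0.17789 kg m^2.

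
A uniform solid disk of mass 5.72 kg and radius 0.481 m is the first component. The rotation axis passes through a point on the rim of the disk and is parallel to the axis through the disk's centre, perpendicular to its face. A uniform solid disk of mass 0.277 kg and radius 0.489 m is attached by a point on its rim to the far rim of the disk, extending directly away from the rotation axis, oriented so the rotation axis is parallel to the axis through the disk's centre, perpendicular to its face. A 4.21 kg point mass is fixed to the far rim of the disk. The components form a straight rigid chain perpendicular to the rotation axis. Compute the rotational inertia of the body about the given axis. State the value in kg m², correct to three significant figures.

18.4

Solid disk: I_cm = (1/2)MR² = (1/2)(5.72)(0.481)² = 0.66169 kg m²; centre at d = 0.481 m, so the parallel axis theorem gives I = 0.66169 + (5.72)(0.481)² = 1.9851 kg m².
Solid disk: I_cm = (1/2)MR² = (1/2)(0.277)(0.489)² = 0.033118 kg m²; centre at d = 0.481 + 0.481 + 0.489 = 1.451 m, so the parallel axis theorem gives I = 0.033118 + (0.277)(1.451)² = 0.61631 kg m².
Point mass: I_cm = 0; centre at d = 0.481 + 0.481 + 0.489 + 0.489 = 1.94 m, so the parallel axis theorem gives I = 0 + (4.21)(1.94)² = 15.845 kg m².
Total I = 1.9851 + 0.61631 + 15.845 = 18.446 kg m².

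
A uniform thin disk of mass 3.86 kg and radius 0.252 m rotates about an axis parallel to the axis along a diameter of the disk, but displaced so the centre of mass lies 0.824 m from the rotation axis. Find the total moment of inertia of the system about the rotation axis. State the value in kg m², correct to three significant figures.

I_cm = (1/4)MR² = (1/4)(3.86)(0.252)² = 0.061281 kg m²; centre at d = 0.824 m, so the parallel axis theorem gives I = 0.061281 + (3.86)(0.824)² = 2.6821 kg m².

2.68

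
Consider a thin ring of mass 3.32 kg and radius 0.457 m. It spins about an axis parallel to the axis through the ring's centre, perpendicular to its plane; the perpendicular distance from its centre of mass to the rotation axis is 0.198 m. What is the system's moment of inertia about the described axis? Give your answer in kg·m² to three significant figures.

0.824

I_cm = MR² = (3.32)(0.457)² = 0.69338 kg·m²; centre at d = 0.198 m, so I = I_cm + Md² gives I = 0.69338 + (3.32)(0.198)² = 0.82354 kg·m².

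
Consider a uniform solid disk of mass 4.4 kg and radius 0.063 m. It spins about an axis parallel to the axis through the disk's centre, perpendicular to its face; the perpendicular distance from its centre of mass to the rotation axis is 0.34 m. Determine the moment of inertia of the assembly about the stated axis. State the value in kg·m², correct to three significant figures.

0.517

I_cm = (1/2)MR² = (1/2)(4.4)(0.063)² = 0.0087318 kg·m²; centre at d = 0.34 m, so I = I_cm + Md² gives I = 0.0087318 + (4.4)(0.34)² = 0.51737 kg·m².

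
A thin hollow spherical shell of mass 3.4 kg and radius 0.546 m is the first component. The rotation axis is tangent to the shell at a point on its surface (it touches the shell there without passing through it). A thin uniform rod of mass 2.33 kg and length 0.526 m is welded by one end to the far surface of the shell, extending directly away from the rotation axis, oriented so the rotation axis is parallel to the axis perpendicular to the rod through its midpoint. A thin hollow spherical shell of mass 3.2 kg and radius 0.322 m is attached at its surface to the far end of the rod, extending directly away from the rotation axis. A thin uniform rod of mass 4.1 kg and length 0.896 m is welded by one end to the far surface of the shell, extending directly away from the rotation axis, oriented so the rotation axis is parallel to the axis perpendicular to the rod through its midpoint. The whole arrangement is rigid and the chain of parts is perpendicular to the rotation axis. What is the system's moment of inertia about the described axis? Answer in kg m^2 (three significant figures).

48.7

Spherical shell: I_cm = (2/3)MR² = (2/3)(3.4)(0.546)² = 0.67573 kg m^2; centre at d = 0.546 m, so the parallel axis theorem gives I = 0.67573 + (3.4)(0.546)² = 1.6893 kg m^2.
Thin rod: I_cm = (1/12)ML² = (1/12)(2.33)(0.526)² = 0.053721 kg m^2; centre at d = 0.546 + 0.546 + 0.263 = 1.355 m, so the parallel axis theorem gives I = 0.053721 + (2.33)(1.355)² = 4.3317 kg m^2.
Spherical shell: I_cm = (2/3)MR² = (2/3)(3.2)(0.322)² = 0.22119 kg m^2; centre at d = 0.546 + 0.546 + 0.263 + 0.263 + 0.322 = 1.94 m, so the parallel axis theorem gives I = 0.22119 + (3.2)(1.94)² = 12.265 kg m^2.
Thin rod: I_cm = (1/12)ML² = (1/12)(4.1)(0.896)² = 0.2743 kg m^2; centre at d = 0.546 + 0.546 + 0.263 + 0.263 + 0.322 + 0.322 + 0.448 = 2.71 m, so the parallel axis theorem gives I = 0.2743 + (4.1)(2.71)² = 30.385 kg m^2.
Total I = 1.6893 + 4.3317 + 12.265 + 30.385 = 48.671 kg m^2.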